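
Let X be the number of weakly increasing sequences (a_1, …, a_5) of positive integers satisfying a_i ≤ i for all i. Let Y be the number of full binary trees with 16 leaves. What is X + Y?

9694887

Weakly increasing sequences with a_i ≤ i biject with Dyck paths of semilength 5, so there are C_5. So X = C_5 = 42.
A full binary tree with L leaves has L−1 internal nodes and is counted by C_{L−1}; L = 16 gives C_15. So Y = C_15 = 9694845.
X + Y = 42 + 9694845 = 9694887.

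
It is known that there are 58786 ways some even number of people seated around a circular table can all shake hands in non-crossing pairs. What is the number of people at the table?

22

Non-crossing handshake pairings of 2n people are counted by C_n, and C_11 = 58786.
So n = 11, and there are 2n = 22 people.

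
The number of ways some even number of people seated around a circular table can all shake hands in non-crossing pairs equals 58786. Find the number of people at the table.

22

Non-crossing handshake pairings of 2n people are counted by C_n. The Catalan number equal to 58786 is C_11.
So n = 11, and there are 2n = 22 people.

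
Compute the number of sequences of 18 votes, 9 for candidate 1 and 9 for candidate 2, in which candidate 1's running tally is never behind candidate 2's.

Ballot sequences with n votes each where one side never trails are Dyck words, counted by C_n; here n = 9.
C_9 = C(18,9)/10 = 48620/10 = 4862.

4862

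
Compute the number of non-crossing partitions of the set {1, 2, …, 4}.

14

The non-crossing partitions of [4] form a lattice of size C_4.
C_4 = C(8,4)/5 = 70/5 = 14.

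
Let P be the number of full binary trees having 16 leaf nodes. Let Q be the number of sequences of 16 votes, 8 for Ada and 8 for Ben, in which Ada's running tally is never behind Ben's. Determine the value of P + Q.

Full binary trees with 16 leaves have 16−1 = 15 internal nodes, so there are C_15 of them. So P = C_15 = 9694845.
Ballot sequences with n votes each where one side never trails are Dyck words, counted by C_n; here n = 8. So Q = C_8 = 1430.
P + Q = 9694845 + 1430 = 9696275.

9696275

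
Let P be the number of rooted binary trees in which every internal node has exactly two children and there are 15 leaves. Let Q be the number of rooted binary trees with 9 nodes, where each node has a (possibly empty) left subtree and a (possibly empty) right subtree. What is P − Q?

2669578

A full binary tree with L leaves has L−1 internal nodes and is counted by C_{L−1}; L = 15 gives C_14. So P = C_14 = 2674440.
Binary trees (left/right distinguished) on n nodes are counted by C_n; here n = 9. So Q = C_9 = 4862.
P − Q = 2674440 − 4862 = 2669578.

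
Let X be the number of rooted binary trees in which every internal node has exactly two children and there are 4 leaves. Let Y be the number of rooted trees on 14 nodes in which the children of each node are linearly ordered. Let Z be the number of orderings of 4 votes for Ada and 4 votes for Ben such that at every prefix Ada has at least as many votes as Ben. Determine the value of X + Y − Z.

742891

Full binary trees with 4 leaves have 4−1 = 3 internal nodes, so there are C_3 of them. So X = C_3 = 5.
A rooted plane tree on 14 nodes has 13 edges, and such trees are counted by C_13. So Y = C_13 = 742900.
Reading a vote for the leader as '(' and for the other as ')' turns such a sequence into a balanced string of 4 pairs, so the count is C_4. So Z = C_4 = 14.
X + Y − Z = 5 + 742900 − 14 = 742891.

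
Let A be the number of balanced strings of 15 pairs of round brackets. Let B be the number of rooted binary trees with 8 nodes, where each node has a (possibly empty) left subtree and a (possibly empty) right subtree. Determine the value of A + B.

With 15 pairs the number of balanced bracket strings is the Catalan number C_15. So A = C_15 = 9694845.
Rooted binary trees with 8 nodes (each child slot possibly empty) number C_8. So B = C_8 = 1430.
A + B = 9694845 + 1430 = 9696275.

9696275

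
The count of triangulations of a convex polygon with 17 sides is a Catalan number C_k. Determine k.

15

A convex 17-gon is triangulated into 15 triangles, and the number of such triangulations is the Catalan number C_{17−2} = C_15.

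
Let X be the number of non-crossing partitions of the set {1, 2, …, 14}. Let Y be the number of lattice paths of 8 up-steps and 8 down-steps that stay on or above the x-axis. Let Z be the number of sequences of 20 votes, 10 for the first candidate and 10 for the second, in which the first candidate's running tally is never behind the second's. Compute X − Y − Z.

Non-crossing partitions of an n-element set are counted by C_n; here n = 14. So X = C_14 = 2674440.
Paths of 8 up- and 8 down-steps that never dip below the axis are Dyck paths; their count is C_8. So Y = C_8 = 1430.
Reading a vote for the leader as '(' and for the other as ')' turns such a sequence into a balanced string of 10 pairs, so the count is C_10. So Z = C_10 = 16796.
X − Y − Z = 2674440 − 1430 − 16796 = 2656214.

2656214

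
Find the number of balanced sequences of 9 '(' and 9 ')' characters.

With 9 pairs the number of balanced bracket strings is the Catalan number C_9.
C_9 = C_8 · 2(2·8+1)/(8+2) = 1430 · 34/10 = 4862.

4862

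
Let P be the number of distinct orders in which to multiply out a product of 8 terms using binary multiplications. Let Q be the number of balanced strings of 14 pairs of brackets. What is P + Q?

2674869

Parenthesizations of m factors correspond to full binary trees with m leaves, counted by C_{m−1}; m = 8 gives C_7. So P = C_7 = 429.
Balanced strings of n pairs of brackets are counted by C_n; here n = 14. So Q = C_14 = 2674440.
P + Q = 429 + 2674440 = 2674869.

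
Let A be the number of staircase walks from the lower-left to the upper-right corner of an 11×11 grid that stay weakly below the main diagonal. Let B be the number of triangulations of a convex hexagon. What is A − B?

Sub-diagonal monotone paths from (0,0) to (11,11) biject with Dyck paths of semilength 11, giving C_11. So A = C_11 = 58786.
The number of triangulations of a 6-gon is the Catalan number C_4 (index = sides − 2). So B = C_4 = 14.
A − B = 58786 − 14 = 58772.

58772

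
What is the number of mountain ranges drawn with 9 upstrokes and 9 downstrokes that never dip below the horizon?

4862

Dyck paths of semilength n (length 2n) are counted by C_n; here n = 9.
C_9 = C(18,9)/10 = 48620/10 = 4862.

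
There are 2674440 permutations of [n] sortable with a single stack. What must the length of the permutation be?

Stack-sortable permutations of [n] are counted by C_n. The Catalan number equal to 2674440 is C_14.

14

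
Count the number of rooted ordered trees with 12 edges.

208012

Rooted ordered trees with n edges are counted by C_n; here n = 12.
C_12 = C(24,12)/13 = 2704156/13 = 208012.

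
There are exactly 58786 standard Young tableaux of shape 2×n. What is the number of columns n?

Standard Young tableaux of shape 2×n are counted by C_n. The Catalan number equal to 58786 is C_11.

11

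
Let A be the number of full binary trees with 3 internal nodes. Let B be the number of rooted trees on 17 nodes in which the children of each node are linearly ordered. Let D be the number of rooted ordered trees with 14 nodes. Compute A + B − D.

34614775

The number of full binary trees on 3 internal nodes is the Catalan number C_3. So A = C_3 = 5.
A rooted plane tree on 17 nodes has 16 edges, and such trees are counted by C_16. So B = C_16 = 35357670.
A rooted plane tree on 14 nodes has 13 edges, and such trees are counted by C_13. So D = C_13 = 742900.
A + B − D = 5 + 35357670 − 742900 = 34614775.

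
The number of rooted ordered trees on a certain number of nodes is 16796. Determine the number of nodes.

Rooted ordered trees on m nodes are counted by C_{m−1}, and C_10 = 16796.
So the index is 10, and the number of nodes is 10 + 1 = 11.

11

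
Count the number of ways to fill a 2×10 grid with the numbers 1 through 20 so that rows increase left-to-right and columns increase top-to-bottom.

Standard Young tableaux of shape 2×n are counted by C_n; here n = 10.
C_10 = C(20,10)/11 = 184756/11 = 16796.

16796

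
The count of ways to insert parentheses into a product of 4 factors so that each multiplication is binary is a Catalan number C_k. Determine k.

3

Bracketing 4 factors into binary products is counted by C_{4−1} = C_3.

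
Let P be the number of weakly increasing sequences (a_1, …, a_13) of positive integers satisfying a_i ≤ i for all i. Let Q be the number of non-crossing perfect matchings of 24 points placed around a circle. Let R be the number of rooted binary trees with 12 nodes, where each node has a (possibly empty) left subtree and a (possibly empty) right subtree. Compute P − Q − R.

Weakly increasing sequences with a_i ≤ i biject with Dyck paths of semilength 13, so there are C_13. So P = C_13 = 742900.
Pairing 24 circle points by 12 non-crossing chords gives C_12 matchings. So Q = C_12 = 208012.
There are C_n binary search tree shapes on n keys; with n = 12 that is C_12. So R = C_12 = 208012.
P − Q − R = 742900 − 208012 − 208012 = 326876.

326876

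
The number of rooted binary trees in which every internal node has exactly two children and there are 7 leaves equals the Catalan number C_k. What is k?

6

Full binary trees with 7 leaves have 7−1 = 6 internal nodes, so there are C_6 of them.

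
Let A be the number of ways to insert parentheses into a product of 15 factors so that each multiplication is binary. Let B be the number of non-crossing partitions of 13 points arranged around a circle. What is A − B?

1931540

Ways to associate a product of 15 factors correspond to binary trees on 15 leaves, so the count is C_14. So A = C_14 = 2674440.
Non-crossing partitions of an n-element set are counted by C_n; here n = 13. So B = C_13 = 742900.
A − B = 2674440 − 742900 = 1931540.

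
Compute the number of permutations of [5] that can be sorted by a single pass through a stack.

42

Stack-sortable permutations are exactly the 231-avoiding ones, counted by C_n; here n = 5.
C_5 = C(10,5)/6 = 252/6 = 42.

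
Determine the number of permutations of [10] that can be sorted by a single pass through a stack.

Stack-sortable permutations are exactly the 231-avoiding ones, counted by C_n; here n = 10.
C_10 = C_9 · 2(2·9+1)/(9+2) = 4862 · 38/11 = 16796.

16796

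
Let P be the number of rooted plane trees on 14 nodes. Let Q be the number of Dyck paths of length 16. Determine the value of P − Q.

Rooted ordered (plane) trees on m nodes have m−1 edges and are counted by C_{m−1}; m = 14 gives C_13. So P = C_13 = 742900.
Dyck paths of semilength n (length 2n) are counted by C_n; here n = 8. So Q = C_8 = 1430.
P − Q = 742900 − 1430 = 741470.

741470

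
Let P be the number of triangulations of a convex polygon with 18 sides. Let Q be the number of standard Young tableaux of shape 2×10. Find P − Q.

35340874

The number of triangulations of an 18-gon is the Catalan number C_16 (index = sides − 2). So P = C_16 = 35357670.
Standard Young tableaux of shape 2×n are counted by C_n; here n = 10. So Q = C_10 = 16796.
P − Q = 35357670 − 16796 = 35340874.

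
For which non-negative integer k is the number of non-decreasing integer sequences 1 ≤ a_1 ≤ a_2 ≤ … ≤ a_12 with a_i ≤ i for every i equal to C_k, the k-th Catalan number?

12

Such sub-staircase sequences of length n are counted by C_n; here n = 12.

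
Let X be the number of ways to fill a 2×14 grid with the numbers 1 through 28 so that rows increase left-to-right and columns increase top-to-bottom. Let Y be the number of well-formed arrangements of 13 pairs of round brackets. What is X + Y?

3417340

Standard Young tableaux of shape 2×n are counted by C_n; here n = 14. So X = C_14 = 2674440.
A balanced arrangement of 13 bracket pairs is a Dyck word of semilength 13, so the count is C_13. So Y = C_13 = 742900.
X + Y = 2674440 + 742900 = 3417340.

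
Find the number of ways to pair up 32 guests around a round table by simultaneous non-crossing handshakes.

35357670

Non-crossing handshake pairings of 2n people are counted by C_n; 32 people gives n = 16.
C_16 = 35357670.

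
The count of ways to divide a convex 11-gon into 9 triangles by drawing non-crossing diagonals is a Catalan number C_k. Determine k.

9

Triangulations of a convex m-gon are counted by C_{m−2}; with m = 11 this is C_9.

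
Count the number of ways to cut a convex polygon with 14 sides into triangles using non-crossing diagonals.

Triangulations of a convex m-gon are counted by C_{m−2}; with m = 14 this is C_12.
C_12 = C(24,12)/13 = 2704156/13 = 208012.

208012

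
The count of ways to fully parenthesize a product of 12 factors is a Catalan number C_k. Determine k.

Ways to associate a product of 12 factors correspond to binary trees on 12 leaves, so the count is C_11.

11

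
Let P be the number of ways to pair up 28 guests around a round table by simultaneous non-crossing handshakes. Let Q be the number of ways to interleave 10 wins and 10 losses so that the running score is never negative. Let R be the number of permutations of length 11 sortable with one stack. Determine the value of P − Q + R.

2716430

Non-crossing handshake pairings of 2n people are counted by C_n; 28 people gives n = 14. So P = C_14 = 2674440.
Ballot sequences with n votes each where one side never trails are Dyck words, counted by C_n; here n = 10. So Q = C_10 = 16796.
By Knuth's characterisation, the stack-sortable permutations of length 11 are the 231-avoiders, numbering C_11. So R = C_11 = 58786.
P − Q + R = 2674440 − 16796 + 58786 = 2716430.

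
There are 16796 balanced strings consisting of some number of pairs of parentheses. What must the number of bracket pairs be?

10

Balanced strings of n bracket-pairs are counted by C_n, and C_10 = 16796.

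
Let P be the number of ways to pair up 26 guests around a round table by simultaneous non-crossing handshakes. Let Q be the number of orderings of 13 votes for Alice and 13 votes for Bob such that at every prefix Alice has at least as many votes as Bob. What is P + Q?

With 26 = 2·13 people, non-crossing handshake pairings are non-crossing perfect matchings on a circle, counted by C_13. So P = C_13 = 742900.
Ballot sequences with n votes each where one side never trails are Dyck words, counted by C_n; here n = 13. So Q = C_13 = 742900.
P + Q = 742900 + 742900 = 1485800.

1485800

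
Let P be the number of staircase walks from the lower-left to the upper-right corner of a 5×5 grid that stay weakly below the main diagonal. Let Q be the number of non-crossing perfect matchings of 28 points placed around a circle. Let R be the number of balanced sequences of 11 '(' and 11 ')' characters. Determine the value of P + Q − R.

2615696

Monotone paths in an n×n grid that stay weakly below the diagonal are counted by C_n; here n = 5. So P = C_5 = 42.
Pairing 28 circle points by 14 non-crossing chords gives C_14 matchings. So Q = C_14 = 2674440.
Balanced strings of n pairs of brackets are counted by C_n; here n = 11. So R = C_11 = 58786.
P + Q − R = 42 + 2674440 − 58786 = 2615696.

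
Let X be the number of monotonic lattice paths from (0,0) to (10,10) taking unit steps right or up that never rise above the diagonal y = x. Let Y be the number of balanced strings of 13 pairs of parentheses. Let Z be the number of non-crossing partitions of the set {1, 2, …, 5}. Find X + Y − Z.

Monotone paths in an n×n grid that stay weakly below the diagonal are counted by C_n; here n = 10. So X = C_10 = 16796.
With 13 pairs the number of balanced bracket strings is the Catalan number C_13. So Y = C_13 = 742900.
The non-crossing partitions of [5] form a lattice of size C_5. So Z = C_5 = 42.
X + Y − Z = 16796 + 742900 − 42 = 759654.

759654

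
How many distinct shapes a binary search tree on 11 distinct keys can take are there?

58786

Rooted binary trees with 11 nodes (each child slot possibly empty) number C_11.
C_11 = C(22,11)/12 = 705432/12 = 58786.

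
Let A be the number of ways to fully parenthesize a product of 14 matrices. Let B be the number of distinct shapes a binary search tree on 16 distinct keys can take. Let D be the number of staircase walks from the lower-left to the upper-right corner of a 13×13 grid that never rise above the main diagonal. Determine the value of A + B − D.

35357670

Ways to associate a product of 14 factors correspond to binary trees on 14 leaves, so the count is C_13. So A = C_13 = 742900.
Rooted binary trees with 16 nodes (each child slot possibly empty) number C_16. So B = C_16 = 35357670.
Sub-diagonal monotone paths from (0,0) to (13,13) biject with Dyck paths of semilength 13, giving C_13. So D = C_13 = 742900.
A + B − D = 742900 + 35357670 − 742900 = 35357670.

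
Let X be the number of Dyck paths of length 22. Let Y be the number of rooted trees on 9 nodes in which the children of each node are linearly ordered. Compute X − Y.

57356

Dyck paths of semilength n (length 2n) are counted by C_n; here n = 11. So X = C_11 = 58786.
Rooted ordered (plane) trees on m nodes have m−1 edges and are counted by C_{m−1}; m = 9 gives C_8. So Y = C_8 = 1430.
X − Y = 58786 − 1430 = 57356.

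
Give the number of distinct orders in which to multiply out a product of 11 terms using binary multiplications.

16796

Bracketing 11 factors into binary products is counted by C_{11−1} = C_10.
C_10 = C(20,10)/11 = 184756/11 = 16796.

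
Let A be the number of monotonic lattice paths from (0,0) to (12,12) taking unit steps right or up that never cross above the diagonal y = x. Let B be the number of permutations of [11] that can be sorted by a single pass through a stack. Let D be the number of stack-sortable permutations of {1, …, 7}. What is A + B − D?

266369

Monotone paths in an n×n grid that stay weakly below the diagonal are counted by C_n; here n = 12. So A = C_12 = 208012.
By Knuth's characterisation, the stack-sortable permutations of length 11 are the 231-avoiders, numbering C_11. So B = C_11 = 58786.
By Knuth's characterisation, the stack-sortable permutations of length 7 are the 231-avoiders, numbering C_7. So D = C_7 = 429.
A + B − D = 208012 + 58786 − 429 = 266369.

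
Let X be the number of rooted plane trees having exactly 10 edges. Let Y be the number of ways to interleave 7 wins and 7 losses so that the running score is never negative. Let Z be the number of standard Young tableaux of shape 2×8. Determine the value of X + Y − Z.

A rooted plane tree with 10 edges has 11 nodes, and the count is C_10. So X = C_10 = 16796.
Ballot sequences with n votes each where one side never trails are Dyck words, counted by C_n; here n = 7. So Y = C_7 = 429.
By the hook-length formula (or a Dyck-path bijection), SYT of shape 2×8 number C_8. So Z = C_8 = 1430.
X + Y − Z = 16796 + 429 − 1430 = 15795.

15795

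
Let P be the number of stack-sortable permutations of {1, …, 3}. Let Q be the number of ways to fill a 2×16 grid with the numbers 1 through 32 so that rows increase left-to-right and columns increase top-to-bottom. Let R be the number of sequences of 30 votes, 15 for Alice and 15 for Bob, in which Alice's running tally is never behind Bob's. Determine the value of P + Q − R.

25662830

Stack-sortable permutations are exactly the 231-avoiding ones, counted by C_n; here n = 3. So P = C_3 = 5.
Standard Young tableaux of shape 2×n are counted by C_n; here n = 16. So Q = C_16 = 35357670.
Ballot sequences with n votes each where one side never trails are Dyck words, counted by C_n; here n = 15. So R = C_15 = 9694845.
P + Q − R = 5 + 35357670 − 9694845 = 25662830.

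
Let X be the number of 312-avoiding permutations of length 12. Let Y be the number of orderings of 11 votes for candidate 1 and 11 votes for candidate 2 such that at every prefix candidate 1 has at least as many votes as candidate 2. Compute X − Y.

Permutations of [n] avoiding any single length-3 pattern are counted by C_n; here n = 12. So X = C_12 = 208012.
Ballot sequences with n votes each where one side never trails are Dyck words, counted by C_n; here n = 11. So Y = C_11 = 58786.
X − Y = 208012 − 58786 = 149226.

149226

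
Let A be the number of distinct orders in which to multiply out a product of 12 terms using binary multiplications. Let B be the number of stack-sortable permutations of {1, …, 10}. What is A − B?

41990

Ways to associate a product of 12 factors correspond to binary trees on 12 leaves, so the count is C_11. So A = C_11 = 58786.
By Knuth's characterisation, the stack-sortable permutations of length 10 are the 231-avoiders, numbering C_10. So B = C_10 = 16796.
A − B = 58786 − 16796 = 41990.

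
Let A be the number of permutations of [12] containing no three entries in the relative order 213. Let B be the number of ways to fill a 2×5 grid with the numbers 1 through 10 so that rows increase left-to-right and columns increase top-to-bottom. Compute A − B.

207970

Permutations of [n] avoiding any single length-3 pattern are counted by C_n; here n = 12. So A = C_12 = 208012.
Standard Young tableaux of shape 2×n are counted by C_n; here n = 5. So B = C_5 = 42.
A − B = 208012 − 42 = 207970.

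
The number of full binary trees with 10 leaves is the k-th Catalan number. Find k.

9

Full binary trees with 10 leaves have 10−1 = 9 internal nodes, so there are C_9 of them.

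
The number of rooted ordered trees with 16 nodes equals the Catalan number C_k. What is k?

Rooted ordered (plane) trees on m nodes have m−1 edges and are counted by C_{m−1}; m = 16 gives C_15.

15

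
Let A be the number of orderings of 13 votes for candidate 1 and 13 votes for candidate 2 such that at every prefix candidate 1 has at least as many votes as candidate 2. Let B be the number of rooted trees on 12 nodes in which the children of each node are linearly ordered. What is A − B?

Ballot sequences with n votes each where one side never trails are Dyck words, counted by C_n; here n = 13. So A = C_13 = 742900.
Rooted ordered (plane) trees on m nodes have m−1 edges and are counted by C_{m−1}; m = 12 gives C_11. So B = C_11 = 58786.
A − B = 742900 − 58786 = 684114.

684114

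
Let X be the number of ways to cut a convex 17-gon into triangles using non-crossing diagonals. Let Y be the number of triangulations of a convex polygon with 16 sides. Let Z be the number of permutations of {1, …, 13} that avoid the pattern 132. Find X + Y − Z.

Triangulations of a convex m-gon are counted by C_{m−2}; with m = 17 this is C_15. So X = C_15 = 9694845.
A convex 16-gon is triangulated into 14 triangles, and the number of such triangulations is the Catalan number C_{16−2} = C_14. So Y = C_14 = 2674440.
For any fixed pattern of length 3, the pattern-avoiding permutations of [13] number C_13. So Z = C_13 = 742900.
X + Y − Z = 9694845 + 2674440 − 742900 = 11626385.

11626385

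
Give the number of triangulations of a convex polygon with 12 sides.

16796

Triangulations of a convex m-gon are counted by C_{m−2}; with m = 12 this is C_10.
C_10 = C(20,10)/11 = 184756/11 = 16796.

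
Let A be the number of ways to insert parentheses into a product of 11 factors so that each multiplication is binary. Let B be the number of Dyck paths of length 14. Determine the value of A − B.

Parenthesizations of m factors correspond to full binary trees with m leaves, counted by C_{m−1}; m = 11 gives C_10. So A = C_10 = 16796.
A Dyck path with 7 up-steps and 7 down-steps has semilength 7, so there are C_7 of them. So B = C_7 = 429.
A − B = 16796 − 429 = 16367.

16367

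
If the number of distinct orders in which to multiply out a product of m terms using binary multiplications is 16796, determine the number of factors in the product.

11

Parenthesizations of m factors are counted by C_{m−1}, and C_10 = 16796.
So the index is 10, and the number of factors is 10 + 1 = 11.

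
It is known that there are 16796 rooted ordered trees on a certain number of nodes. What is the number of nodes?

11

Rooted ordered trees on m nodes are counted by C_{m−1}; 16796 = C_10.
So the index is 10, and the number of nodes is 10 + 1 = 11.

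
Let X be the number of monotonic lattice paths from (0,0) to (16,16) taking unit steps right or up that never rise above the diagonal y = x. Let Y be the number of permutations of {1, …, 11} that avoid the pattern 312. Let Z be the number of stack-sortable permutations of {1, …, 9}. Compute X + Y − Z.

35411594

Monotone paths in an n×n grid that stay weakly below the diagonal are counted by C_n; here n = 16. So X = C_16 = 35357670.
For any fixed pattern of length 3, the pattern-avoiding permutations of [11] number C_11. So Y = C_11 = 58786.
Stack-sortable permutations are exactly the 231-avoiding ones, counted by C_n; here n = 9. So Z = C_9 = 4862.
X + Y − Z = 35357670 + 58786 − 4862 = 35411594.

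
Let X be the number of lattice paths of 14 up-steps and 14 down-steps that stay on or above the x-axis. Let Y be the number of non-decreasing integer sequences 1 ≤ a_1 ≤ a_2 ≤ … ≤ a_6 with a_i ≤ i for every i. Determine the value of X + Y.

Paths of 14 up- and 14 down-steps that never dip below the axis are Dyck paths; their count is C_14. So X = C_14 = 2674440.
Such sub-staircase sequences of length n are counted by C_n; here n = 6. So Y = C_6 = 132.
X + Y = 2674440 + 132 = 2674572.

2674572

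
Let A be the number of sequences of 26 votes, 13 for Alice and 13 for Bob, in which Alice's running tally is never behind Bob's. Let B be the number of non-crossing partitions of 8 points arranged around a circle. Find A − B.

741470

Ballot sequences with n votes each where one side never trails are Dyck words, counted by C_n; here n = 13. So A = C_13 = 742900.
The non-crossing partitions of [8] form a lattice of size C_8. So B = C_8 = 1430.
A − B = 742900 − 1430 = 741470.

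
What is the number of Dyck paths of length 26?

742900

A Dyck path with 13 up-steps and 13 down-steps has semilength 13, so there are C_13 of them.
C_13 = C(26,13)/14 = 10400600/14 = 742900.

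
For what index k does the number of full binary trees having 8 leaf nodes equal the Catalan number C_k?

A full binary tree with L leaves has L−1 internal nodes and is counted by C_{L−1}; L = 8 gives C_7.

7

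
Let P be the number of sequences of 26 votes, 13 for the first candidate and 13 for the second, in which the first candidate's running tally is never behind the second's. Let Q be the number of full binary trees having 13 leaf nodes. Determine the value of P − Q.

534888

Reading a vote for the leader as '(' and for the other as ')' turns such a sequence into a balanced string of 13 pairs, so the count is C_13. So P = C_13 = 742900.
Full binary trees with 13 leaves have 13−1 = 12 internal nodes, so there are C_12 of them. So Q = C_12 = 208012.
P − Q = 742900 − 208012 = 534888.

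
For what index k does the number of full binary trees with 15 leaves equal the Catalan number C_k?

A full binary tree with L leaves has L−1 internal nodes and is counted by C_{L−1}; L = 15 gives C_14.

14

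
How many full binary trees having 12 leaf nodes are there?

58786

Full binary trees with 12 leaves have 12−1 = 11 internal nodes, so there are C_11 of them.
C_11 = C(22,11)/12 = 705432/12 = 58786.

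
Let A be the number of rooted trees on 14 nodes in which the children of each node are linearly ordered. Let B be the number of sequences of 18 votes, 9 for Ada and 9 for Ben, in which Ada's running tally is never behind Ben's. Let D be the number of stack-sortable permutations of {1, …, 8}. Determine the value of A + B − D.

A rooted plane tree on 14 nodes has 13 edges, and such trees are counted by C_13. So A = C_13 = 742900.
Ballot sequences with n votes each where one side never trails are Dyck words, counted by C_n; here n = 9. So B = C_9 = 4862.
Stack-sortable permutations are exactly the 231-avoiding ones, counted by C_n; here n = 8. So D = C_8 = 1430.
A + B − D = 742900 + 4862 − 1430 = 746332.

746332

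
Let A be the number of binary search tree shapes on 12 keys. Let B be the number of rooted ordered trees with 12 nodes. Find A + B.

Binary trees (left/right distinguished) on n nodes are counted by C_n; here n = 12. So A = C_12 = 208012.
Rooted ordered (plane) trees on m nodes have m−1 edges and are counted by C_{m−1}; m = 12 gives C_11. So B = C_11 = 58786.
A + B = 208012 + 58786 = 266798.

266798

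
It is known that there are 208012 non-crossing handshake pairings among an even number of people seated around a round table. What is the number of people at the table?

24

Non-crossing handshake pairings of 2n people are counted by C_n. The Catalan number equal to 208012 is C_12.
So n = 12, and there are 2n = 24 people.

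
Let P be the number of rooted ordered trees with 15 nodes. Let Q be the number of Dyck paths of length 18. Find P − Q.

A rooted plane tree on 15 nodes has 14 edges, and such trees are counted by C_14. So P = C_14 = 2674440.
A Dyck path with 9 up-steps and 9 down-steps has semilength 9, so there are C_9 of them. So Q = C_9 = 4862.
P − Q = 2674440 − 4862 = 2669578.

2669578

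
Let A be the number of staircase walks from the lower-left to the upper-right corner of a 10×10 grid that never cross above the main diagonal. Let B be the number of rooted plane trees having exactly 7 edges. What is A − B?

Sub-diagonal monotone paths from (0,0) to (10,10) biject with Dyck paths of semilength 10, giving C_10. So A = C_10 = 16796.
Rooted ordered trees with n edges are counted by C_n; here n = 7. So B = C_7 = 429.
A − B = 16796 − 429 = 16367.

16367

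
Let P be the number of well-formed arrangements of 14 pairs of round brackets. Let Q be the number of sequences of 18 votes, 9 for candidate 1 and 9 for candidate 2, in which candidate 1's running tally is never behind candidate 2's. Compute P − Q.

2669578

With 14 pairs the number of balanced bracket strings is the Catalan number C_14. So P = C_14 = 2674440.
Ballot sequences with n votes each where one side never trails are Dyck words, counted by C_n; here n = 9. So Q = C_9 = 4862.
P − Q = 2674440 − 4862 = 2669578.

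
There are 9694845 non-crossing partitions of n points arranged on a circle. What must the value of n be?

15

Non-crossing partitions of [n] are counted by C_n; 9694845 = C_15.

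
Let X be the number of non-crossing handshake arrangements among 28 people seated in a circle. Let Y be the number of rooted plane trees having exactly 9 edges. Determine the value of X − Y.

With 28 = 2·14 people, non-crossing handshake pairings are non-crossing perfect matchings on a circle, counted by C_14. So X = C_14 = 2674440.
A rooted plane tree with 9 edges has 10 nodes, and the count is C_9. So Y = C_9 = 4862.
X − Y = 2674440 − 4862 = 2669578.

2669578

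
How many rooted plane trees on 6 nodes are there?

A rooted plane tree on 6 nodes has 5 edges, and such trees are counted by C_5.
C_5 = C(10,5)/6 = 252/6 = 42.

42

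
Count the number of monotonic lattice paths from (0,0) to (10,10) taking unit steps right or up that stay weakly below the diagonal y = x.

16796

Sub-diagonal monotone paths from (0,0) to (10,10) biject with Dyck paths of semilength 10, giving C_10.
C_10 = C(20,10)/11 = 184756/11 = 16796.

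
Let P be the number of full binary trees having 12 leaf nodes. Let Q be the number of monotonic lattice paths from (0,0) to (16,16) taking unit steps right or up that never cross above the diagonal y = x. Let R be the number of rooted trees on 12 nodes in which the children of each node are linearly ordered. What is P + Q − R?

35357670

Full binary trees with 12 leaves have 12−1 = 11 internal nodes, so there are C_11 of them. So P = C_11 = 58786.
Sub-diagonal monotone paths from (0,0) to (16,16) biject with Dyck paths of semilength 16, giving C_16. So Q = C_16 = 35357670.
A rooted plane tree on 12 nodes has 11 edges, and such trees are counted by C_11. So R = C_11 = 58786.
P + Q − R = 58786 + 35357670 − 58786 = 35357670.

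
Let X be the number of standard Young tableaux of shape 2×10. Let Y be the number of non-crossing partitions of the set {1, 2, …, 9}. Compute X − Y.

Standard Young tableaux of shape 2×n are counted by C_n; here n = 10. So X = C_10 = 16796.
Non-crossing partitions of an n-element set are counted by C_n; here n = 9. So Y = C_9 = 4862.
X − Y = 16796 − 4862 = 11934.

11934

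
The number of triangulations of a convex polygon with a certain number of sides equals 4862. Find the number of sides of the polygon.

11

Triangulations of a convex m-gon are counted by C_{m−2}, and C_9 = 4862.
So m − 2 = 9, giving m = 11 sides.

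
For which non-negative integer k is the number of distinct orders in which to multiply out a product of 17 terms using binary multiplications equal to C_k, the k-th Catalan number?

16

Ways to associate a product of 17 factors correspond to binary trees on 17 leaves, so the count is C_16.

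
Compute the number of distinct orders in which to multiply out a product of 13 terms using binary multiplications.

Bracketing 13 factors into binary products is counted by C_{13−1} = C_12.
C_12 = 208012.

208012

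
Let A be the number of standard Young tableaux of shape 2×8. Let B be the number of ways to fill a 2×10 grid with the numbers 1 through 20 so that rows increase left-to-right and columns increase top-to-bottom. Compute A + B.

18226

By the hook-length formula (or a Dyck-path bijection), SYT of shape 2×8 number C_8. So A = C_8 = 1430.
By the hook-length formula (or a Dyck-path bijection), SYT of shape 2×10 number C_10. So B = C_10 = 16796.
A + B = 1430 + 16796 = 18226.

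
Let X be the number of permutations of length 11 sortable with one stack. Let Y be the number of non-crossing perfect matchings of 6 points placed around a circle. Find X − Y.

58781

By Knuth's characterisation, the stack-sortable permutations of length 11 are the 231-avoiders, numbering C_11. So X = C_11 = 58786.
Non-crossing perfect matchings of 2n points on a circle are counted by C_n; with 6 points, n = 3. So Y = C_3 = 5.
X − Y = 58786 − 5 = 58781.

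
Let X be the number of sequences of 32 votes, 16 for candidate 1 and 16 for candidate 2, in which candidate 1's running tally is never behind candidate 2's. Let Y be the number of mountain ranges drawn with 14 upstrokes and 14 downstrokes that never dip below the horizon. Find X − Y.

32683230

Ballot sequences with n votes each where one side never trails are Dyck words, counted by C_n; here n = 16. So X = C_16 = 35357670.
Paths of 14 up- and 14 down-steps that never dip below the axis are Dyck paths; their count is C_14. So Y = C_14 = 2674440.
X − Y = 35357670 − 2674440 = 32683230.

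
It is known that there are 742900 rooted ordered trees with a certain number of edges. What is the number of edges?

Rooted ordered trees with n edges are counted by C_n; 742900 = C_13.

13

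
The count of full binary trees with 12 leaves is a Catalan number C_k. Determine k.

11

A full binary tree with L leaves has L−1 internal nodes and is counted by C_{L−1}; L = 12 gives C_11.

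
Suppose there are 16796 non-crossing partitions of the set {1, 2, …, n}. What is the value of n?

10

Non-crossing partitions of [n] are counted by C_n; 16796 = C_10.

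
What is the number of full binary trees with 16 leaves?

Full binary trees with 16 leaves have 16−1 = 15 internal nodes, so there are C_15 of them.
C_15 = C(30,15)/16 = 155117520/16 = 9694845.

9694845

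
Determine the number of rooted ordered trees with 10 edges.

Rooted ordered trees with n edges are counted by C_n; here n = 10.
C_10 = C(20,10)/11 = 184756/11 = 16796.

16796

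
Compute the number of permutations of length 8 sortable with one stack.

1430

Stack-sortable permutations are exactly the 231-avoiding ones, counted by C_n; here n = 8.
C_8 = C_7 · 2(2·7+1)/(7+2) = 429 · 30/9 = 1430.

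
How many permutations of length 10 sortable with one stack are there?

16796

Stack-sortable permutations are exactly the 231-avoiding ones, counted by C_n; here n = 10.
C_10 = 16796.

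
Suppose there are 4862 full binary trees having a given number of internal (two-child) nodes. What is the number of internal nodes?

Full binary trees with n internal nodes are counted by C_n, and C_9 = 4862.

9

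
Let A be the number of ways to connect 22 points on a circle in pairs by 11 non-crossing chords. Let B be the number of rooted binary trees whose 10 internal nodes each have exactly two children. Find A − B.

Non-crossing perfect matchings of 2n points on a circle are counted by C_n; with 22 points, n = 11. So A = C_11 = 58786.
The number of full binary trees on 10 internal nodes is the Catalan number C_10. So B = C_10 = 16796.
A − B = 58786 − 16796 = 41990.

41990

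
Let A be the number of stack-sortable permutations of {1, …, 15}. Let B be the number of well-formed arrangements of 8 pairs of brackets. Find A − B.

9693415

Stack-sortable permutations are exactly the 231-avoiding ones, counted by C_n; here n = 15. So A = C_15 = 9694845.
A balanced arrangement of 8 bracket pairs is a Dyck word of semilength 8, so the count is C_8. So B = C_8 = 1430.
A − B = 9694845 − 1430 = 9693415.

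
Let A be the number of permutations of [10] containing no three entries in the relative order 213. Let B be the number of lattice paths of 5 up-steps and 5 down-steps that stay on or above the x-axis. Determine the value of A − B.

16754

For any fixed pattern of length 3, the pattern-avoiding permutations of [10] number C_10. So A = C_10 = 16796.
A Dyck path with 5 up-steps and 5 down-steps has semilength 5, so there are C_5 of them. So B = C_5 = 42.
A − B = 16796 − 42 = 16754.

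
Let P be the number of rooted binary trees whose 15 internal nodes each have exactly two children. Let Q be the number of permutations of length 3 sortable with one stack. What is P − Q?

Full binary trees with n internal nodes are counted by C_n; here n = 15. So P = C_15 = 9694845.
By Knuth's characterisation, the stack-sortable permutations of length 3 are the 231-avoiders, numbering C_3. So Q = C_3 = 5.
P − Q = 9694845 − 5 = 9694840.

9694840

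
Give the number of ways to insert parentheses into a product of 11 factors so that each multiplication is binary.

Bracketing 11 factors into binary products is counted by C_{11−1} = C_10.
C_10 = C(20,10)/11 = 184756/11 = 16796.

16796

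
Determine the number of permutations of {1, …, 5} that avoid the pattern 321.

For any fixed pattern of length 3, the pattern-avoiding permutations of [5] number C_5.
C_5 = C(10,5)/6 = 252/6 = 42.

42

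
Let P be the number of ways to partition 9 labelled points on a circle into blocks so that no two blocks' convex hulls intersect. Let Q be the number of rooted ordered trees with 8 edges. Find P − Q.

Non-crossing partitions of an n-element set are counted by C_n; here n = 9. So P = C_9 = 4862.
A rooted plane tree with 8 edges has 9 nodes, and the count is C_8. So Q = C_8 = 1430.
P − Q = 4862 − 1430 = 3432.

3432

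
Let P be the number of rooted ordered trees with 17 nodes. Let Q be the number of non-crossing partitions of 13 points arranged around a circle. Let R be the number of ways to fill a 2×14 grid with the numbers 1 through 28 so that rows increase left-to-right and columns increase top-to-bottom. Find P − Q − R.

A rooted plane tree on 17 nodes has 16 edges, and such trees are counted by C_16. So P = C_16 = 35357670.
The non-crossing partitions of [13] form a lattice of size C_13. So Q = C_13 = 742900.
Standard Young tableaux of shape 2×n are counted by C_n; here n = 14. So R = C_14 = 2674440.
P − Q − R = 35357670 − 742900 − 2674440 = 31940330.

31940330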